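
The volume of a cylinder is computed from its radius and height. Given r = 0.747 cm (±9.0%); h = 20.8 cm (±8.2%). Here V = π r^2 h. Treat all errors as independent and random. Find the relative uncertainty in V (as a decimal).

Products/powers → add relative errors in quadrature, weighted by exponent:
  (2·δr/r)² = (2×0.0900)² = 0.0324;  (1·δh/h)² = (1×0.0820)² = 0.00672
δV/V = √(0.0391) = 0.198

0.198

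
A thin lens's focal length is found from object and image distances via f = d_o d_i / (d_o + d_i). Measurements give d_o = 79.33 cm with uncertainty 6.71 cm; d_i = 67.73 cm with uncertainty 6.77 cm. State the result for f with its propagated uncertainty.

∂f/∂d_o = (d_i/(d_o+d_i))² = 0.212;  ∂f/∂d_i = (d_o/(d_o+d_i))² = 0.291
δf = √((∂f/∂d_o · δd_o)² + (∂f/∂d_i · δd_i)²) = √(2.03 + 3.88) = 2.43 cm
f = 36.54 cm.

36.54 ± 2.43 cm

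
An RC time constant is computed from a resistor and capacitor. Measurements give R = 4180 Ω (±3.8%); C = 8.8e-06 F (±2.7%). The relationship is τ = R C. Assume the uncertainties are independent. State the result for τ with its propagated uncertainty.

0.0368 ± 0.00171 s

Each factor contributes (exponent × relative error)² to (δτ/τ)²:
  (1·δR/R)² = (1×0.0380)² = 0.00144;  (1·δC/C)² = (1×0.0270)² = 0.000729
δτ/τ = √(0.00217) = 0.0466
τ = 0.0368 s, so δτ = 0.0466 × 0.0368 = 0.00171 s.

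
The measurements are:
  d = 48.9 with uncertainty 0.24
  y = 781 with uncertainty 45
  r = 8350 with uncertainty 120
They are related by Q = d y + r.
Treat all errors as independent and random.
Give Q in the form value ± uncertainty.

Let p = d·y = 38200. δp/p = √((1·δd/d)² + (1·δy/y)²) = √(2.41e-05 + 0.00332) = 0.0578, so δp = 2210.
Q = p + r: δQ = √(δp² + δr²) = √(4.88e+06 + 14400) = 2210
Q = 46500.

46500 ± 2210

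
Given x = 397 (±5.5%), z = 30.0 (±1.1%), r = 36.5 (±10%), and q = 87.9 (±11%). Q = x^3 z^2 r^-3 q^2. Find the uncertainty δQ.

Since Q is a product/quotient, work with relative uncertainties:
  (3·δx/x)² = (3×0.0550)² = 0.0272;  (2·δz/z)² = (2×0.0110)² = 0.000484;  (-3·δr/r)² = (-3×0.100)² = 0.0900;  (2·δq/q)² = (2×0.110)² = 0.0484
δQ/Q = √(0.166) = 0.408
Q = 8.95e+09, so δQ = 0.408 × 8.95e+09 = 3.65e+09.

3.65e+09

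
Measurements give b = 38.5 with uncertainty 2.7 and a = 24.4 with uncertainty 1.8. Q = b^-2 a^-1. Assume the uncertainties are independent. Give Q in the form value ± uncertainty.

(2.76 ± 0.438) × 10^-5

Since Q is a product/quotient, work with relative uncertainties:
  (-2·δb/b)² = (-2×0.0701)² = 0.0197;  (-1·δa/a)² = (-1×0.0738)² = 0.00544
δQ/Q = √(0.0251) = 0.158
Q = 2.76e-05, so δQ = 0.158 × 2.76e-05 = 4.38e-06.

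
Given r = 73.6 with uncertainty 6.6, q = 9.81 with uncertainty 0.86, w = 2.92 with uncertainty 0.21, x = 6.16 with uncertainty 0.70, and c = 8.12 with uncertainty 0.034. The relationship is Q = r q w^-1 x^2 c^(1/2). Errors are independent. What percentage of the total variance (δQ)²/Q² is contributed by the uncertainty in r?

(δQ/Q)² = (1·δr/r)² + (1·δq/q)² + (-1·δw/w)² + (2·δx/x)² + (½·δc/c)²
  r term: (1×0.0897)² = 0.00804
  q term: (1×0.0877)² = 0.00769
  w term: (-1×0.0719)² = 0.00517
  x term: (2×0.114)² = 0.0517
  c term: (0.5×0.00419)² = 4.38e-06
Total = 0.0726. Share from r = 0.00804/0.0726 = 0.111.

11.1%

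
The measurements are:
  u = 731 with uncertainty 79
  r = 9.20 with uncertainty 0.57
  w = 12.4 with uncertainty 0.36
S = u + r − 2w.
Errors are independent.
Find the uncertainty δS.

For a sum/difference, combine absolute errors in quadrature:
  (δu)² = 6240;  (δr)² = 0.325;  (2·δw)² = 0.518
δS = √(6240) = 79.0

79.0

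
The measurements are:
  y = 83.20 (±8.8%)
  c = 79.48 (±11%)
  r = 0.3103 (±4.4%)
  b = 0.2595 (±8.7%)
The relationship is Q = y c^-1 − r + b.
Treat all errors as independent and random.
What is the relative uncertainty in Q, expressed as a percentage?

15.0%

Let p = y·c^-1 = 1.047. δp/p = √((1·δy/y)² + (-1·δc/c)²) = √(0.00774 + 0.0121) = 0.141, so δp = 0.147.
Q = p − r + b: δQ = √(δp² + δr² + δb²) = √(0.0217 + 0.000186 + 0.000510) = 0.150
Q = 0.9960, so δQ/Q = 0.150/0.9960 = 0.150.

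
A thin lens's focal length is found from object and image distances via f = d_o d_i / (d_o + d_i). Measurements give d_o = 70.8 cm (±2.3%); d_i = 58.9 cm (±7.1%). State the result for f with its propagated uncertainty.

32.2 ± 1.29 cm

∂f/∂d_o = (d_i/(d_o+d_i))² = 0.206;  ∂f/∂d_i = (d_o/(d_o+d_i))² = 0.298
δf = √((∂f/∂d_o · δd_o)² + (∂f/∂d_i · δd_i)²) = √(0.113 + 1.55) = 1.29 cm
f = 32.2 cm.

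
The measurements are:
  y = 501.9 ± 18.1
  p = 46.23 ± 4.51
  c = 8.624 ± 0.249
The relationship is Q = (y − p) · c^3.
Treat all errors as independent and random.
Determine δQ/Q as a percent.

9.58%

Let u = y − p = 455.7. δu = √(δy² + δp²) = √(328 + 20.3) = 18.7, so δu/u = 0.0409.
Q is then a monomial in u, c:
δQ/Q = √((δu/u)² + (3·δc/c)²) = √(0.00168 + 0.00750) = 0.0958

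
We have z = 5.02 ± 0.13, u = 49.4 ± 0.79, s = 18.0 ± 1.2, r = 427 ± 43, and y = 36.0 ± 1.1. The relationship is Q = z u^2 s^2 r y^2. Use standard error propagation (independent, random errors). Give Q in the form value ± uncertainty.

(2.20 ± 0.401) × 10^12

Products/powers → add relative errors in quadrature, weighted by exponent:
  (1·δz/z)² = (1×0.0259)² = 0.000671;  (2·δu/u)² = (2×0.0160)² = 0.00102;  (2·δs/s)² = (2×0.0667)² = 0.0178;  (1·δr/r)² = (1×0.101)² = 0.0101;  (2·δy/y)² = (2×0.0306)² = 0.00373
δQ/Q = √(0.0333) = 0.183
Q = 2.2e+12, so δQ = 0.183 × 2.2e+12 = 4.01e+11.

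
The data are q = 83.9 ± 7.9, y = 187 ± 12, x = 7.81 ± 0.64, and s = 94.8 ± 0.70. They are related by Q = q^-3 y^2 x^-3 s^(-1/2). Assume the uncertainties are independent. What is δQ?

For a monomial Q ∝ q^-3, y^2, x^-3, s^(-1/2), fractional errors add in quadrature:
  (-3·δq/q)² = (-3×0.0942)² = 0.0798;  (2·δy/y)² = (2×0.0642)² = 0.0165;  (-3·δx/x)² = (-3×0.0819)² = 0.0604;  (−½·δs/s)² = (-0.5×0.00738)² = 1.36e-05
δQ/Q = √(0.157) = 0.396
Q = 1.28e-05, so δQ = 0.396 × 1.28e-05 = 5.05e-06.

5.05e-06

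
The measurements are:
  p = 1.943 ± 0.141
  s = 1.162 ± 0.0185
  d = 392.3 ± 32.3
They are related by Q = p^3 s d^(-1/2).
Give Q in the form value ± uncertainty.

0.4303 ± 0.0956

Q is a product of powers, so relative uncertainties combine in quadrature:
  (3·δp/p)² = (3×0.0726)² = 0.0474;  (1·δs/s)² = (1×0.0159)² = 0.000253;  (−½·δd/d)² = (-0.5×0.0823)² = 0.00169
δQ/Q = √(0.0493) = 0.222
Q = 0.4303, so δQ = 0.222 × 0.4303 = 0.0956.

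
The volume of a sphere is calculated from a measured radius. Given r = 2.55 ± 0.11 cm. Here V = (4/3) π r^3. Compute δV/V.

0.129

For a monomial V ∝ r^3, fractional errors add in quadrature:
  (3·δr/r)² = (3×0.0431)² = 0.0167
δV/V = √(0.0167) = 0.129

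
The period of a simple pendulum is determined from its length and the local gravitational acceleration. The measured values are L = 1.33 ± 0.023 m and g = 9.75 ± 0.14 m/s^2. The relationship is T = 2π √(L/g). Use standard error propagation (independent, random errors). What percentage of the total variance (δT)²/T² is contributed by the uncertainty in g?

40.8%

(δT/T)² = (½·δL/L)² + (−½·δg/g)²
  L term: (0.5×0.0173)² = 7.48e-05
  g term: (-0.5×0.0144)² = 5.15e-05
Total = 0.000126. Share from g = 5.15e-05/0.000126 = 0.408.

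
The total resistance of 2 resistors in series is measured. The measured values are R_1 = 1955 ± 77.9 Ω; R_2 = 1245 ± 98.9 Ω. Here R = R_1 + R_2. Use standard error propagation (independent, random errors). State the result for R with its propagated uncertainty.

3200 ± 126 Ω

Sums and differences: (δR)² = Σ (cᵢ δxᵢ)².
  (δR_1)² = 6070;  (δR_2)² = 9780
δR = √(15800) = 126 Ω
R = 3200 Ω.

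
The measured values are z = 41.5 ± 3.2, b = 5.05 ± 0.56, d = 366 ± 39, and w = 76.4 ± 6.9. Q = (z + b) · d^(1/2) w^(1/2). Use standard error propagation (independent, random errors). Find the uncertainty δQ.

Let u = z + b = 46.5. δu = √(δz² + δb²) = √(10.2 + 0.314) = 3.25, so δu/u = 0.0698.
Q is then a monomial in u, d, w:
δQ/Q = √((δu/u)² + (½·δd/d)² + (½·δw/w)²) = √(0.00487 + 0.00284 + 0.00204) = 0.0987
Q = 7780, so δQ = 0.0987 × 7780 = 769.

769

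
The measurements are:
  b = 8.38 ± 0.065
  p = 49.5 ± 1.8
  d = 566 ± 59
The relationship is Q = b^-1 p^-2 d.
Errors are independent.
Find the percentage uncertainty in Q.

Q is a product of powers, so relative uncertainties combine in quadrature:
  (-1·δb/b)² = (-1×0.00776)² = 6.02e-05;  (-2·δp/p)² = (-2×0.0364)² = 0.00529;  (1·δd/d)² = (1×0.104)² = 0.0109
δQ/Q = √(0.0162) = 0.127

12.7%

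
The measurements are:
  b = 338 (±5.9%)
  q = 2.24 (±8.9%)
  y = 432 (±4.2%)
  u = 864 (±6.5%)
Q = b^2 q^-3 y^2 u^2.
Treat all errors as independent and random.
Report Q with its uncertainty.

Q is a product of powers, so relative uncertainties combine in quadrature:
  (2·δb/b)² = (2×0.0590)² = 0.0139;  (-3·δq/q)² = (-3×0.0890)² = 0.0713;  (2·δy/y)² = (2×0.0420)² = 0.00706;  (2·δu/u)² = (2×0.0650)² = 0.0169
δQ/Q = √(0.109) = 0.330
Q = 1.42e+15, so δQ = 0.330 × 1.42e+15 = 4.68e+14.

(1.42 ± 0.468) × 10^15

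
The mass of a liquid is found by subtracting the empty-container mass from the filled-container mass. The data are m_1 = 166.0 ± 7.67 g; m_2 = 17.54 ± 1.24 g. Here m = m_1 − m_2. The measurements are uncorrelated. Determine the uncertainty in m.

7.77 g

m is a linear combination, so absolute uncertainties add in quadrature:
  (δm_1)² = 58.8;  (δm_2)² = 1.54
δm = √(60.4) = 7.77 g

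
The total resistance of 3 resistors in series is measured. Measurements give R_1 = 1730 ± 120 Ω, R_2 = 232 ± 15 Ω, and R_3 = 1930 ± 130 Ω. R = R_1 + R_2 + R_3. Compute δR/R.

For a sum/difference, combine absolute errors in quadrature:
  (δR_1)² = 14400;  (δR_2)² = 225;  (δR_3)² = 16900
δR = √(31500) = 178 Ω
R = 3890 Ω, so δR/R = 178/3890 = 0.0456.

0.0456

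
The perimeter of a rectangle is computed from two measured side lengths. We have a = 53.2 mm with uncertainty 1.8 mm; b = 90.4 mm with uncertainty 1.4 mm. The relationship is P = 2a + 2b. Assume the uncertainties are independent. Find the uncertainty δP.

4.56 mm

Sums and differences: (δP)² = Σ (cᵢ δxᵢ)².
  (2·δa)² = 13.0;  (2·δb)² = 7.84
δP = √(20.8) = 4.56 mm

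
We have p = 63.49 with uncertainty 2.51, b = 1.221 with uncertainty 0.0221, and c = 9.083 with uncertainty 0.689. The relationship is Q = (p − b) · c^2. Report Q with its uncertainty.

5137 ± 806

Let u = p − b = 62.27. δu = √(δp² + δb²) = √(6.30 + 0.000488) = 2.51, so δu/u = 0.0403.
Q is then a monomial in u, c:
δQ/Q = √((δu/u)² + (2·δc/c)²) = √(0.00162 + 0.0230) = 0.157
Q = 5137, so δQ = 0.157 × 5137 = 806.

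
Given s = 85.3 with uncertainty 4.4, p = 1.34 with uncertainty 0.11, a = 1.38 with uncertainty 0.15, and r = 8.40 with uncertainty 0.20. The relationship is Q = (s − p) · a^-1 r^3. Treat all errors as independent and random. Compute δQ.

5060

Let u = s − p = 84.0. δu = √(δs² + δp²) = √(19.4 + 0.0121) = 4.40, so δu/u = 0.0524.
Q is then a monomial in u, a, r:
δQ/Q = √((δu/u)² + (-1·δa/a)² + (3·δr/r)²) = √(0.00275 + 0.0118 + 0.00510) = 0.140
Q = 36100, so δQ = 0.140 × 36100 = 5060.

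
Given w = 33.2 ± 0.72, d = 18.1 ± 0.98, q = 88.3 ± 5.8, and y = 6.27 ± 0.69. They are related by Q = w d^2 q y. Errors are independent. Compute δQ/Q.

Products/powers → add relative errors in quadrature, weighted by exponent:
  (1·δw/w)² = (1×0.0217)² = 0.000470;  (2·δd/d)² = (2×0.0541)² = 0.0117;  (1·δq/q)² = (1×0.0657)² = 0.00431;  (1·δy/y)² = (1×0.110)² = 0.0121
δQ/Q = √(0.0286) = 0.169

0.169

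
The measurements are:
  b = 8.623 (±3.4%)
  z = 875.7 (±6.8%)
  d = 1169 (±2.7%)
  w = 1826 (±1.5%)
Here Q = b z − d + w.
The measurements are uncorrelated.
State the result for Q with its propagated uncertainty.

Let p = b·z = 7551. δp/p = √((1·δb/b)² + (1·δz/z)²) = √(0.00116 + 0.00462) = 0.0760, so δp = 574.
Q = p − d + w: δQ = √(δp² + δd² + δw²) = √(3.3e+05 + 996 + 750) = 576
Q = 8208.

8208 ± 576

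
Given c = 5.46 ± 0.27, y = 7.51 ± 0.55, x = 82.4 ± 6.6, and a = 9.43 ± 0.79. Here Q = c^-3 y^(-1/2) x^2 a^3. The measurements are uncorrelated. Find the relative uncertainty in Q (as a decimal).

0.335

Each factor contributes (exponent × relative error)² to (δQ/Q)²:
  (-3·δc/c)² = (-3×0.0495)² = 0.0220;  (−½·δy/y)² = (-0.5×0.0732)² = 0.00134;  (2·δx/x)² = (2×0.0801)² = 0.0257;  (3·δa/a)² = (3×0.0838)² = 0.0632
δQ/Q = √(0.112) = 0.335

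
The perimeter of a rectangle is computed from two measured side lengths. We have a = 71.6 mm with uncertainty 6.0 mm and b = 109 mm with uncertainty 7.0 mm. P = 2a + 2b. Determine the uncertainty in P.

Each term contributes (cᵢ δxᵢ)² to (δP)²:
  (2·δa)² = 144;  (2·δb)² = 196
δP = √(340) = 18.4 mm

18.4 mm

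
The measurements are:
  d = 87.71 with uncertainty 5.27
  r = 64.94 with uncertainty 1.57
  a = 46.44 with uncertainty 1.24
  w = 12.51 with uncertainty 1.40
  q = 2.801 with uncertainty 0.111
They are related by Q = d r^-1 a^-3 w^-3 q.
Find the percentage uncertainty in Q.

Since Q is a product/quotient, work with relative uncertainties:
  (1·δd/d)² = (1×0.0601)² = 0.00361;  (-1·δr/r)² = (-1×0.0242)² = 0.000584;  (-3·δa/a)² = (-3×0.0267)² = 0.00642;  (-3·δw/w)² = (-3×0.112)² = 0.113;  (1·δq/q)² = (1×0.0396)² = 0.00157
δQ/Q = √(0.125) = 0.353

35.3%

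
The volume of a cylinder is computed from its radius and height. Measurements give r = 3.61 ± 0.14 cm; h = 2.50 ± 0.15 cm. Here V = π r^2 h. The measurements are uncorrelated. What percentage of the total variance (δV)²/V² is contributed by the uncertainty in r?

(δV/V)² = (2·δr/r)² + (1·δh/h)²
  r term: (2×0.0388)² = 0.00602
  h term: (1×0.0600)² = 0.00360
Total = 0.00962. Share from r = 0.00602/0.00962 = 0.626.

62.6%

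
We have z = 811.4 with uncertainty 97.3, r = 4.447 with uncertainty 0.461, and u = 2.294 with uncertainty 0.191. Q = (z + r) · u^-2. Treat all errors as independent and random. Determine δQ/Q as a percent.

20.5%

Let w = z + r = 815.8. δw = √(δz² + δr²) = √(9470 + 0.213) = 97.3, so δw/w = 0.119.
Q is then a monomial in w, u:
δQ/Q = √((δw/w)² + (-2·δu/u)²) = √(0.0142 + 0.0277) = 0.205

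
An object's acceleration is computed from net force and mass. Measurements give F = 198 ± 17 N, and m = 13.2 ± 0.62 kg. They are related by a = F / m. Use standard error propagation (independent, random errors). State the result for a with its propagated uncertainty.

Relative error in a monomial: (δa/a)² = Σ (nᵢ · δxᵢ/xᵢ)².
  (1·δF/F)² = (1×0.0859)² = 0.00737;  (-1·δm/m)² = (-1×0.0470)² = 0.00221
δa/a = √(0.00958) = 0.0979
a = 15.0 m/s^2, so δa = 0.0979 × 15.0 = 1.47 m/s^2.

15.0 ± 1.47 m/s^2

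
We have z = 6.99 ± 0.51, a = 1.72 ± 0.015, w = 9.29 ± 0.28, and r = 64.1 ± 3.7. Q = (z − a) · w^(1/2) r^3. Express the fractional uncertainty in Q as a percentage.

Let u = z − a = 5.27. δu = √(δz² + δa²) = √(0.260 + 0.000225) = 0.510, so δu/u = 0.0968.
Q is then a monomial in u, w, r:
δQ/Q = √((δu/u)² + (½·δw/w)² + (3·δr/r)²) = √(0.00937 + 0.000227 + 0.0300) = 0.199

19.9%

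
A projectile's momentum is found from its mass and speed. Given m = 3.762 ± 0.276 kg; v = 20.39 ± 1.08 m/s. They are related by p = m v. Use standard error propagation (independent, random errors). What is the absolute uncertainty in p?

Relative error in a monomial: (δp/p)² = Σ (nᵢ · δxᵢ/xᵢ)².
  (1·δm/m)² = (1×0.0734)² = 0.00538;  (1·δv/v)² = (1×0.0530)² = 0.00281
δp/p = √(0.00819) = 0.0905
p = 76.71 kg·m/s, so δp = 0.0905 × 76.71 = 6.94 kg·m/s.

6.94 kg·m/s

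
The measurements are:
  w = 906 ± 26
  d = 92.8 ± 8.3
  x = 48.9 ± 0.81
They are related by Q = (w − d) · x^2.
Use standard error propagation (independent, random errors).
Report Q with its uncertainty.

Let u = w − d = 813. δu = √(δw² + δd²) = √(676 + 68.9) = 27.3, so δu/u = 0.0336.
Q is then a monomial in u, x:
δQ/Q = √((δu/u)² + (2·δx/x)²) = √(0.00113 + 0.00110) = 0.0472
Q = 1.94e+06, so δQ = 0.0472 × 1.94e+06 = 91700.

(1.94 ± 0.0917) × 10^6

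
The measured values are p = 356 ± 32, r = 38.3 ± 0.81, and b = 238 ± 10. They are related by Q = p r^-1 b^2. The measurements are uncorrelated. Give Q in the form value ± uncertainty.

Q is a product of powers, so relative uncertainties combine in quadrature:
  (1·δp/p)² = (1×0.0899)² = 0.00808;  (-1·δr/r)² = (-1×0.0211)² = 0.000447;  (2·δb/b)² = (2×0.0420)² = 0.00706
δQ/Q = √(0.0156) = 0.125
Q = 5.27e+05, so δQ = 0.125 × 5.27e+05 = 65700.

(5.27 ± 0.657) × 10^5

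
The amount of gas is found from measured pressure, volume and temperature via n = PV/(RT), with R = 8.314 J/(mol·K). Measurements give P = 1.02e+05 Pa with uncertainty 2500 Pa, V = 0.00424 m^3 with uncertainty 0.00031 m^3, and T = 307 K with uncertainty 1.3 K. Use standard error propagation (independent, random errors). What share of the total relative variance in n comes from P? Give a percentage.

10.1%

(δn/n)² = (1·δP/P)² + (1·δV/V)² + (-1·δT/T)²
  P term: (1×0.0245)² = 0.000601
  V term: (1×0.0731)² = 0.00535
  T term: (-1×0.00423)² = 1.79e-05
Total = 0.00596. Share from P = 0.000601/0.00596 = 0.101.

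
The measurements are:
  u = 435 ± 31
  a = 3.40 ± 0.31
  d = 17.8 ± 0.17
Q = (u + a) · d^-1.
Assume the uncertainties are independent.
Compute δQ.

1.76

Let w = u + a = 438. δw = √(δu² + δa²) = √(961 + 0.0961) = 31.0, so δw/w = 0.0707.
Q is then a monomial in w, d:
δQ/Q = √((δw/w)² + (-1·δd/d)²) = √(0.00500 + 9.12e-05) = 0.0714
Q = 24.6, so δQ = 0.0714 × 24.6 = 1.76.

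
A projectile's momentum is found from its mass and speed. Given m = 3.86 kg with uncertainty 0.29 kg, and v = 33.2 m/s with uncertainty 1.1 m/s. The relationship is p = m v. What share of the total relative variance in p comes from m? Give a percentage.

83.7%

(δp/p)² = (1·δm/m)² + (1·δv/v)²
  m term: (1×0.0751)² = 0.00564
  v term: (1×0.0331)² = 0.00110
Total = 0.00674. Share from m = 0.00564/0.00674 = 0.837.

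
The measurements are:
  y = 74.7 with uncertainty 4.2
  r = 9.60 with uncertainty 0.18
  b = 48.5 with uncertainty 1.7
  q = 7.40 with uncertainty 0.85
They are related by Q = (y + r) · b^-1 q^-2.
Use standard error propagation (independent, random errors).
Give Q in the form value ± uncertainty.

0.0317 ± 0.00754

Let u = y + r = 84.3. δu = √(δy² + δr²) = √(17.6 + 0.0324) = 4.20, so δu/u = 0.0499.
Q is then a monomial in u, b, q:
δQ/Q = √((δu/u)² + (-1·δb/b)² + (-2·δq/q)²) = √(0.00249 + 0.00123 + 0.0528) = 0.238
Q = 0.0317, so δQ = 0.238 × 0.0317 = 0.00754.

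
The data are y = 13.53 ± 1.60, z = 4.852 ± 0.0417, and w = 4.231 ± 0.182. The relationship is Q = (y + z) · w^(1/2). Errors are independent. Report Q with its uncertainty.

Let u = y + z = 18.38. δu = √(δy² + δz²) = √(2.56 + 0.00174) = 1.60, so δu/u = 0.0871.
Q is then a monomial in u, w:
δQ/Q = √((δu/u)² + (½·δw/w)²) = √(0.00758 + 0.000463) = 0.0897
Q = 37.81, so δQ = 0.0897 × 37.81 = 3.39.

37.81 ± 3.39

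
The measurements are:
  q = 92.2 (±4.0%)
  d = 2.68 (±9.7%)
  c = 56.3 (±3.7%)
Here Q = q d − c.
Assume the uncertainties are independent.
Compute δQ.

Let p = q·d = 247. δp/p = √((1·δq/q)² + (1·δd/d)²) = √(0.00160 + 0.00941) = 0.105, so δp = 25.9.
Q = p − c: δQ = √(δp² + δc²) = √(672 + 4.34) = 26.0

26.0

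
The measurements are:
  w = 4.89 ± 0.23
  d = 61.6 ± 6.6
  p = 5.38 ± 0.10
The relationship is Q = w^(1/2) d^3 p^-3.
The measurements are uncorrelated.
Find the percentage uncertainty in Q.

32.7%

Q is a product of powers, so relative uncertainties combine in quadrature:
  (½·δw/w)² = (0.5×0.0470)² = 0.000553;  (3·δd/d)² = (3×0.107)² = 0.103;  (-3·δp/p)² = (-3×0.0186)² = 0.00311
δQ/Q = √(0.107) = 0.327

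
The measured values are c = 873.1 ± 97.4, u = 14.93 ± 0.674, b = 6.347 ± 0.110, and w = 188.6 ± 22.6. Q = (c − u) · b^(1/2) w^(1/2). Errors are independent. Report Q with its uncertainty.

Let h = c − u = 858.2. δh = √(δc² + δu²) = √(9490 + 0.454) = 97.4, so δh/h = 0.114.
Q is then a monomial in h, b, w:
δQ/Q = √((δh/h)² + (½·δb/b)² + (½·δw/w)²) = √(0.0129 + 7.51e-05 + 0.00359) = 0.129
Q = 29690, so δQ = 0.129 × 29690 = 3820.

29690 ± 3820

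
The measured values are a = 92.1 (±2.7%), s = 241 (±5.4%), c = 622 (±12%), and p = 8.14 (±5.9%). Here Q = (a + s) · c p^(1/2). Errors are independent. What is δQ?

76700

Let u = a + s = 333. δu = √(δa² + δs²) = √(6.18 + 169) = 13.2, so δu/u = 0.0398.
Q is then a monomial in u, c, p:
δQ/Q = √((δu/u)² + (1·δc/c)² + (½·δp/p)²) = √(0.00158 + 0.0144 + 0.000870) = 0.130
Q = 5.91e+05, so δQ = 0.130 × 5.91e+05 = 76700.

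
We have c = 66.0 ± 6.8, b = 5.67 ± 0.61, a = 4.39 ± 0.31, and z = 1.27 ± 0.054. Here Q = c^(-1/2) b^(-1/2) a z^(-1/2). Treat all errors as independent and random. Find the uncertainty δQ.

Q is a product of powers, so relative uncertainties combine in quadrature:
  (−½·δc/c)² = (-0.5×0.103)² = 0.00265;  (−½·δb/b)² = (-0.5×0.108)² = 0.00289;  (1·δa/a)² = (1×0.0706)² = 0.00499;  (−½·δz/z)² = (-0.5×0.0425)² = 0.000452
δQ/Q = √(0.0110) = 0.105
Q = 0.201, so δQ = 0.105 × 0.201 = 0.0211.

0.0211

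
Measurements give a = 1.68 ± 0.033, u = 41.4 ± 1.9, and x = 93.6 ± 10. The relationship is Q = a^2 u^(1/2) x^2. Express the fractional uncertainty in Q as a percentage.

For a monomial Q ∝ a^2, u^(1/2), x^2, fractional errors add in quadrature:
  (2·δa/a)² = (2×0.0196)² = 0.00154;  (½·δu/u)² = (0.5×0.0459)² = 0.000527;  (2·δx/x)² = (2×0.107)² = 0.0457
δQ/Q = √(0.0477) = 0.218

21.8%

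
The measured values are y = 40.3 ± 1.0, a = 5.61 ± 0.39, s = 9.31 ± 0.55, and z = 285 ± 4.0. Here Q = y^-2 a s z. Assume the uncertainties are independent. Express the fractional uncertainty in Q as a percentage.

Each factor contributes (exponent × relative error)² to (δQ/Q)²:
  (-2·δy/y)² = (-2×0.0248)² = 0.00246;  (1·δa/a)² = (1×0.0695)² = 0.00483;  (1·δs/s)² = (1×0.0591)² = 0.00349;  (1·δz/z)² = (1×0.0140)² = 0.000197
δQ/Q = √(0.0110) = 0.105

10.5%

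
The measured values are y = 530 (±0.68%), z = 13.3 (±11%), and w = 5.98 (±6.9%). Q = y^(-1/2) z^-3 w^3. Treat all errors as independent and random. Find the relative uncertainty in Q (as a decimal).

0.390

Q is a product of powers, so relative uncertainties combine in quadrature:
  (−½·δy/y)² = (-0.5×0.00680)² = 1.16e-05;  (-3·δz/z)² = (-3×0.110)² = 0.109;  (3·δw/w)² = (3×0.0690)² = 0.0428
δQ/Q = √(0.152) = 0.390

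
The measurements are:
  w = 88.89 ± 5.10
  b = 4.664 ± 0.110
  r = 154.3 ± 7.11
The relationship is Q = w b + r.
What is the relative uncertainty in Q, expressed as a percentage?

Let p = w·b = 414.6. δp/p = √((1·δw/w)² + (1·δb/b)²) = √(0.00329 + 0.000556) = 0.0620, so δp = 25.7.
Q = p + r: δQ = √(δp² + δr²) = √(661 + 50.6) = 26.7
Q = 568.9, so δQ/Q = 26.7/568.9 = 0.0469.

4.69%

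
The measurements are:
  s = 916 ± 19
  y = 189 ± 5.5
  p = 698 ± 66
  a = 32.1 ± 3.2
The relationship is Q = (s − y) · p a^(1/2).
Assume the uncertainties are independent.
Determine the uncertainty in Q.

3.17e+05

Let u = s − y = 727. δu = √(δs² + δy²) = √(361 + 30.2) = 19.8, so δu/u = 0.0272.
Q is then a monomial in u, p, a:
δQ/Q = √((δu/u)² + (1·δp/p)² + (½·δa/a)²) = √(0.000740 + 0.00894 + 0.00248) = 0.110
Q = 2.88e+06, so δQ = 0.110 × 2.88e+06 = 3.17e+05.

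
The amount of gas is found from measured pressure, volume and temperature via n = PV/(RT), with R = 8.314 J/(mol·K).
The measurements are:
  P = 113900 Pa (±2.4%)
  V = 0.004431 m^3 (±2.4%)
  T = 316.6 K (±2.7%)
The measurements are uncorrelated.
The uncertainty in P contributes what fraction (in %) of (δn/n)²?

(δn/n)² = (1·δP/P)² + (1·δV/V)² + (-1·δT/T)²
  P term: (1×0.0240)² = 0.000576
  V term: (1×0.0240)² = 0.000576
  T term: (-1×0.0270)² = 0.000729
Total = 0.00188. Share from P = 0.000576/0.00188 = 0.306.

30.6%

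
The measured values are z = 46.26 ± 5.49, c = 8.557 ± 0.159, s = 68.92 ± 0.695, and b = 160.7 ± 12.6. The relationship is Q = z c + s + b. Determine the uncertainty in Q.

49.2

Let p = z·c = 395.8. δp/p = √((1·δz/z)² + (1·δc/c)²) = √(0.0141 + 0.000345) = 0.120, so δp = 47.6.
Q = p + s + b: δQ = √(δp² + δs² + δb²) = √(2260 + 0.483 + 159) = 49.2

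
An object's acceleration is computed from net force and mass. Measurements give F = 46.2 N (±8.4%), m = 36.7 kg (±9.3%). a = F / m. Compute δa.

Relative error in a monomial: (δa/a)² = Σ (nᵢ · δxᵢ/xᵢ)².
  (1·δF/F)² = (1×0.0840)² = 0.00706;  (-1·δm/m)² = (-1×0.0930)² = 0.00865
δa/a = √(0.0157) = 0.125
a = 1.26 m/s^2, so δa = 0.125 × 1.26 = 0.158 m/s^2.

0.158 m/s^2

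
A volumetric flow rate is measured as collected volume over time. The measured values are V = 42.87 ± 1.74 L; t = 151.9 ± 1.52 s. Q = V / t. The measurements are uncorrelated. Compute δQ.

Since Q is a product/quotient, work with relative uncertainties:
  (1·δV/V)² = (1×0.0406)² = 0.00165;  (-1·δt/t)² = (-1×0.0100)² = 0.000100
δQ/Q = √(0.00175) = 0.0418
Q = 0.2822 L/s, so δQ = 0.0418 × 0.2822 = 0.0118 L/s.

0.0118 L/s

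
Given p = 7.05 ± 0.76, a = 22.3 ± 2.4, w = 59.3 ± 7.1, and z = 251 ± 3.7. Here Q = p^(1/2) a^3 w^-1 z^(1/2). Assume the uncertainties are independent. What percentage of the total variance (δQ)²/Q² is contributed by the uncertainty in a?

(δQ/Q)² = (½·δp/p)² + (3·δa/a)² + (-1·δw/w)² + (½·δz/z)²
  p term: (0.5×0.108)² = 0.00291
  a term: (3×0.108)² = 0.104
  w term: (-1×0.120)² = 0.0143
  z term: (0.5×0.0147)² = 5.43e-05
Total = 0.122. Share from a = 0.104/0.122 = 0.858.

85.8%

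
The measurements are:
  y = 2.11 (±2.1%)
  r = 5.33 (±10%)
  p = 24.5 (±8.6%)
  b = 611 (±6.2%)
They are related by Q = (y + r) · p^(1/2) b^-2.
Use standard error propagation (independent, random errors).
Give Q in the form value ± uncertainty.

Let u = y + r = 7.44. δu = √(δy² + δr²) = √(0.00196 + 0.284) = 0.535, so δu/u = 0.0719.
Q is then a monomial in u, p, b:
δQ/Q = √((δu/u)² + (½·δp/p)² + (-2·δb/b)²) = √(0.00517 + 0.00185 + 0.0154) = 0.150
Q = 9.86e-05, so δQ = 0.150 × 9.86e-05 = 1.48e-05.

(9.86 ± 1.48) × 10^-5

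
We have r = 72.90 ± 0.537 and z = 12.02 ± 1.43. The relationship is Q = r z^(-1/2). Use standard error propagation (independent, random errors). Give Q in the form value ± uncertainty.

Q is a product of powers, so relative uncertainties combine in quadrature:
  (1·δr/r)² = (1×0.00737)² = 5.43e-05;  (−½·δz/z)² = (-0.5×0.119)² = 0.00354
δQ/Q = √(0.00359) = 0.0599
Q = 21.03, so δQ = 0.0599 × 21.03 = 1.26.

21.03 ± 1.26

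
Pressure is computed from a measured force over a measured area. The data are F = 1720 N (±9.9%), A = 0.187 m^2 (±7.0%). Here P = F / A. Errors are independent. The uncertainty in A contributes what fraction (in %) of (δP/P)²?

33.3%

(δP/P)² = (1·δF/F)² + (-1·δA/A)²
  F term: (1×0.0990)² = 0.00980
  A term: (-1×0.0700)² = 0.00490
Total = 0.0147. Share from A = 0.00490/0.0147 = 0.333.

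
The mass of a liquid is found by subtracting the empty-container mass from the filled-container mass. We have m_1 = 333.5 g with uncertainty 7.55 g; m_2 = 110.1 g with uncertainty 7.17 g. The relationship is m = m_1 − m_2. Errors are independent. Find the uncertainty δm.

Sums and differences: (δm)² = Σ (cᵢ δxᵢ)².
  (δm_1)² = 57.0;  (δm_2)² = 51.4
δm = √(108) = 10.4 g

10.4 g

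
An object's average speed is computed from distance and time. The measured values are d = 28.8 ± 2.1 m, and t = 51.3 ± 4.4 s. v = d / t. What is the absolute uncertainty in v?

0.0632 m/s

v is a product of powers, so relative uncertainties combine in quadrature:
  (1·δd/d)² = (1×0.0729)² = 0.00532;  (-1·δt/t)² = (-1×0.0858)² = 0.00736
δv/v = √(0.0127) = 0.113
v = 0.561 m/s, so δv = 0.113 × 0.561 = 0.0632 m/s.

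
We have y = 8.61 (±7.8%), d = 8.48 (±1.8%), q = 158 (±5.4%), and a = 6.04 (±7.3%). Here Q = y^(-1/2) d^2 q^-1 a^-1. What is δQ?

0.00270

Products/powers → add relative errors in quadrature, weighted by exponent:
  (−½·δy/y)² = (-0.5×0.0780)² = 0.00152;  (2·δd/d)² = (2×0.0180)² = 0.00130;  (-1·δq/q)² = (-1×0.0540)² = 0.00292;  (-1·δa/a)² = (-1×0.0730)² = 0.00533
δQ/Q = √(0.0111) = 0.105
Q = 0.0257, so δQ = 0.105 × 0.0257 = 0.00270.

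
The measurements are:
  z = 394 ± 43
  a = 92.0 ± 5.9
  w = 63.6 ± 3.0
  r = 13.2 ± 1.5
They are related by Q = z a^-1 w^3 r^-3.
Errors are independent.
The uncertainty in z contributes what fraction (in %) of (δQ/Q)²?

7.82%

(δQ/Q)² = (1·δz/z)² + (-1·δa/a)² + (3·δw/w)² + (-3·δr/r)²
  z term: (1×0.109)² = 0.0119
  a term: (-1×0.0641)² = 0.00411
  w term: (3×0.0472)² = 0.0200
  r term: (-3×0.114)² = 0.116
Total = 0.152. Share from z = 0.0119/0.152 = 0.0782.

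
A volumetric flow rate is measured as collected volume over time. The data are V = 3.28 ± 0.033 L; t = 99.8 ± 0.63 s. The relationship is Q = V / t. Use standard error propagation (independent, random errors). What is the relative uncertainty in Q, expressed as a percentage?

1.19%

Each factor contributes (exponent × relative error)² to (δQ/Q)²:
  (1·δV/V)² = (1×0.0101)² = 0.000101;  (-1·δt/t)² = (-1×0.00631)² = 3.98e-05
δQ/Q = √(0.000141) = 0.0119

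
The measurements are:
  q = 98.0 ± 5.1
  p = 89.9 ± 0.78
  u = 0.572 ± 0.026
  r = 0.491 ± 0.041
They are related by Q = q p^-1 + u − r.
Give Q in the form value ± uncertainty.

1.17 ± 0.0753

Let w = q·p^-1 = 1.09. δw/w = √((1·δq/q)² + (-1·δp/p)²) = √(0.00271 + 7.53e-05) = 0.0528, so δw = 0.0575.
Q = w + u − r: δQ = √(δw² + δu² + δr²) = √(0.00331 + 0.000676 + 0.00168) = 0.0753
Q = 1.17.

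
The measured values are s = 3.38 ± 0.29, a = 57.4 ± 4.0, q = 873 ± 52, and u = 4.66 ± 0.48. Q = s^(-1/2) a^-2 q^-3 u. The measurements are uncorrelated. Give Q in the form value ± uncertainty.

(1.16 ± 0.292) × 10^-12

Q is a product of powers, so relative uncertainties combine in quadrature:
  (−½·δs/s)² = (-0.5×0.0858)² = 0.00184;  (-2·δa/a)² = (-2×0.0697)² = 0.0194;  (-3·δq/q)² = (-3×0.0596)² = 0.0319;  (1·δu/u)² = (1×0.103)² = 0.0106
δQ/Q = √(0.0638) = 0.253
Q = 1.16e-12, so δQ = 0.253 × 1.16e-12 = 2.92e-13.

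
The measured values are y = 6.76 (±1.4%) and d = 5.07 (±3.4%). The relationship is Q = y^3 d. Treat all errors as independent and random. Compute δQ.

Since Q is a product/quotient, work with relative uncertainties:
  (3·δy/y)² = (3×0.0140)² = 0.00176;  (1·δd/d)² = (1×0.0340)² = 0.00116
δQ/Q = √(0.00292) = 0.0540
Q = 1570, so δQ = 0.0540 × 1570 = 84.6.

84.6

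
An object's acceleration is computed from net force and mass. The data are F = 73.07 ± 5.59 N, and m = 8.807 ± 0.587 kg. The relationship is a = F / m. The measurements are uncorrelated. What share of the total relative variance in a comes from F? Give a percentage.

56.8%

(δa/a)² = (1·δF/F)² + (-1·δm/m)²
  F term: (1×0.0765)² = 0.00585
  m term: (-1×0.0667)² = 0.00444
Total = 0.0103. Share from F = 0.00585/0.0103 = 0.568.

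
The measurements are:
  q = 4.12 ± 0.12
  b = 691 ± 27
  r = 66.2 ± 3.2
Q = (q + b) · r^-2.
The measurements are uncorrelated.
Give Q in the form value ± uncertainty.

0.159 ± 0.0165

Let u = q + b = 695. δu = √(δq² + δb²) = √(0.0144 + 729) = 27.0, so δu/u = 0.0388.
Q is then a monomial in u, r:
δQ/Q = √((δu/u)² + (-2·δr/r)²) = √(0.00151 + 0.00935) = 0.104
Q = 0.159, so δQ = 0.104 × 0.159 = 0.0165.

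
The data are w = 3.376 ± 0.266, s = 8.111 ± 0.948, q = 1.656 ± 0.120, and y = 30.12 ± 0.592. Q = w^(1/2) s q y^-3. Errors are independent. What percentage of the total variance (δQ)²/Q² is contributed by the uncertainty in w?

6.48%

(δQ/Q)² = (½·δw/w)² + (1·δs/s)² + (1·δq/q)² + (-3·δy/y)²
  w term: (0.5×0.0788)² = 0.00155
  s term: (1×0.117)² = 0.0137
  q term: (1×0.0725)² = 0.00525
  y term: (-3×0.0197)² = 0.00348
Total = 0.0239. Share from w = 0.00155/0.0239 = 0.0648.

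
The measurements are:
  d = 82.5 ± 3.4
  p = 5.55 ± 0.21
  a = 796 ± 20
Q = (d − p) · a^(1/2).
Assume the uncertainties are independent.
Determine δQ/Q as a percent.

Let u = d − p = 77.0. δu = √(δd² + δp²) = √(11.6 + 0.0441) = 3.41, so δu/u = 0.0443.
Q is then a monomial in u, a:
δQ/Q = √((δu/u)² + (½·δa/a)²) = √(0.00196 + 0.000158) = 0.0460

4.60%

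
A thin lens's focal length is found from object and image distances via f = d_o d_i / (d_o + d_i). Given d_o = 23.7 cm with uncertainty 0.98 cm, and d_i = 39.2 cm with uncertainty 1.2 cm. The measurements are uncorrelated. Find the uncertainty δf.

∂f/∂d_o = (d_i/(d_o+d_i))² = 0.388;  ∂f/∂d_i = (d_o/(d_o+d_i))² = 0.142
δf = √((∂f/∂d_o · δd_o)² + (∂f/∂d_i · δd_i)²) = √(0.145 + 0.0290) = 0.417 cm

0.417 cm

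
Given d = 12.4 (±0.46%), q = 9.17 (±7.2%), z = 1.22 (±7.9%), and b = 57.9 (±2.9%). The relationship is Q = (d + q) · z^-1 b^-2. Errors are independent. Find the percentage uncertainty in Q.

Let u = d + q = 21.6. δu = √(δd² + δq²) = √(0.00325 + 0.436) = 0.663, so δu/u = 0.0307.
Q is then a monomial in u, z, b:
δQ/Q = √((δu/u)² + (-1·δz/z)² + (-2·δb/b)²) = √(0.000944 + 0.00624 + 0.00336) = 0.103

10.3%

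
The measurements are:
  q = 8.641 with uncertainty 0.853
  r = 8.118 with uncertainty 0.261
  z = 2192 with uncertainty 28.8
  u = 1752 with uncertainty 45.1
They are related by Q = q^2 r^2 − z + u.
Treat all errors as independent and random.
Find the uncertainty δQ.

1020

Let p = q^2·r^2 = 4921. δp/p = √((2·δq/q)² + (2·δr/r)²) = √(0.0390 + 0.00413) = 0.208, so δp = 1020.
Q = p − z + u: δQ = √(δp² + δz² + δu²) = √(1.04e+06 + 829 + 2030) = 1020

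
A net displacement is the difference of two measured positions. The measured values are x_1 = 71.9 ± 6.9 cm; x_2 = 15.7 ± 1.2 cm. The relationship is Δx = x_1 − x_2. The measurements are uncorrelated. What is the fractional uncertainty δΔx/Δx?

0.125

Absolute uncertainties add in quadrature for a linear combination:
  (δx_1)² = 47.6;  (δx_2)² = 1.44
δΔx = √(49.1) = 7.00 cm
Δx = 56.2 cm, so δΔx/Δx = 7.00/56.2 = 0.125.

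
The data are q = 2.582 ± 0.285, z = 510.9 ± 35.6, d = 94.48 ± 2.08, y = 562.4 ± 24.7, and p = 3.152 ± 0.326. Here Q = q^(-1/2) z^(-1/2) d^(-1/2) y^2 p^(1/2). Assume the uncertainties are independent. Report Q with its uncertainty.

1591 ± 193

Products/powers → add relative errors in quadrature, weighted by exponent:
  (−½·δq/q)² = (-0.5×0.110)² = 0.00305;  (−½·δz/z)² = (-0.5×0.0697)² = 0.00121;  (−½·δd/d)² = (-0.5×0.0220)² = 0.000121;  (2·δy/y)² = (2×0.0439)² = 0.00772;  (½·δp/p)² = (0.5×0.103)² = 0.00267
δQ/Q = √(0.0148) = 0.122
Q = 1591, so δQ = 0.122 × 1591 = 193.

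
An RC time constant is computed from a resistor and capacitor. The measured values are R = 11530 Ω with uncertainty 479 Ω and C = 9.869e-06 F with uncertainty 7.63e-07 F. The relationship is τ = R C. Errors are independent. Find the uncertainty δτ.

For a monomial τ ∝ R, C, fractional errors add in quadrature:
  (1·δR/R)² = (1×0.0415)² = 0.00173;  (1·δC/C)² = (1×0.0773)² = 0.00598
δτ/τ = √(0.00770) = 0.0878
τ = 0.1138 s, so δτ = 0.0878 × 0.1138 = 0.00999 s.

0.00999 s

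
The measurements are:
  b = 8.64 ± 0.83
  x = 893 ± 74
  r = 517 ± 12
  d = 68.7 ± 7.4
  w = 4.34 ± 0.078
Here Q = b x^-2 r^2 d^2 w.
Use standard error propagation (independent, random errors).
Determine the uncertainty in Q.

For a monomial Q ∝ b, x^-2, r^2, d^2, w, fractional errors add in quadrature:
  (1·δb/b)² = (1×0.0961)² = 0.00923;  (-2·δx/x)² = (-2×0.0829)² = 0.0275;  (2·δr/r)² = (2×0.0232)² = 0.00215;  (2·δd/d)² = (2×0.108)² = 0.0464;  (1·δw/w)² = (1×0.0180)² = 0.000323
δQ/Q = √(0.0856) = 0.293
Q = 59300, so δQ = 0.293 × 59300 = 17400.

17400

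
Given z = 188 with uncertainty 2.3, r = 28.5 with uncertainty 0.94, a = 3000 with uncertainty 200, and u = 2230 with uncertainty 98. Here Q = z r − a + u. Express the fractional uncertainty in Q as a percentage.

6.36%

Let p = z·r = 5360. δp/p = √((1·δz/z)² + (1·δr/r)²) = √(0.000150 + 0.00109) = 0.0352, so δp = 188.
Q = p − a + u: δQ = √(δp² + δa² + δu²) = √(35500 + 40000 + 9600) = 292
Q = 4590, so δQ/Q = 292/4590 = 0.0636.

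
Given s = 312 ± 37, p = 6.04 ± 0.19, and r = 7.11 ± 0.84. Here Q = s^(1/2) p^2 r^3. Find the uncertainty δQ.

For a monomial Q ∝ s^(1/2), p^2, r^3, fractional errors add in quadrature:
  (½·δs/s)² = (0.5×0.119)² = 0.00352;  (2·δp/p)² = (2×0.0315)² = 0.00396;  (3·δr/r)² = (3×0.118)² = 0.126
δQ/Q = √(0.133) = 0.365
Q = 2.32e+05, so δQ = 0.365 × 2.32e+05 = 84500.

84500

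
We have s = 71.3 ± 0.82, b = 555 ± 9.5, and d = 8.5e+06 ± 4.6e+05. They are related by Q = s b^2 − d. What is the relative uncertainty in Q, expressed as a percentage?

6.81%

Let p = s·b^2 = 2.2e+07. δp/p = √((1·δs/s)² + (2·δb/b)²) = √(0.000132 + 0.00117) = 0.0361, so δp = 7.93e+05.
Q = p − d: δQ = √(δp² + δd²) = √(6.29e+11 + 2.12e+11) = 9.17e+05
Q = 1.35e+07, so δQ/Q = 9.17e+05/1.35e+07 = 0.0681.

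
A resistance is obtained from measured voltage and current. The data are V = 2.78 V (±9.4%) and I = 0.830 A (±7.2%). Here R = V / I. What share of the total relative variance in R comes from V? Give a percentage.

(δR/R)² = (1·δV/V)² + (-1·δI/I)²
  V term: (1×0.0940)² = 0.00884
  I term: (-1×0.0720)² = 0.00518
Total = 0.0140. Share from V = 0.00884/0.0140 = 0.630.

63.0%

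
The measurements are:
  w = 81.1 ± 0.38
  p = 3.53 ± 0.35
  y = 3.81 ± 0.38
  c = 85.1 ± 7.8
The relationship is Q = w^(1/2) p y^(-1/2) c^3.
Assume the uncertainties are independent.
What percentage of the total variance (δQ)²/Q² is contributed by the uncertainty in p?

11.2%

(δQ/Q)² = (½·δw/w)² + (1·δp/p)² + (−½·δy/y)² + (3·δc/c)²
  w term: (0.5×0.00469)² = 5.49e-06
  p term: (1×0.0992)² = 0.00983
  y term: (-0.5×0.0997)² = 0.00249
  c term: (3×0.0917)² = 0.0756
Total = 0.0879. Share from p = 0.00983/0.0879 = 0.112.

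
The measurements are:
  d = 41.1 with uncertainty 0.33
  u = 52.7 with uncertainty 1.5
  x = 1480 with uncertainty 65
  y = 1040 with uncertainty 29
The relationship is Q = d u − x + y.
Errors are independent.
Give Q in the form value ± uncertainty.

Let p = d·u = 2170. δp/p = √((1·δd/d)² + (1·δu/u)²) = √(6.45e-05 + 0.000810) = 0.0296, so δp = 64.1.
Q = p − x + y: δQ = √(δp² + δx² + δy²) = √(4100 + 4220 + 841) = 95.8
Q = 1730.

1730 ± 95.8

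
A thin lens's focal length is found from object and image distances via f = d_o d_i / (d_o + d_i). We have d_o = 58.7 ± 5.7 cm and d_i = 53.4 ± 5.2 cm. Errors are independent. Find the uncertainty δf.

1.93 cm

∂f/∂d_o = (d_i/(d_o+d_i))² = 0.227;  ∂f/∂d_i = (d_o/(d_o+d_i))² = 0.274
δf = √((∂f/∂d_o · δd_o)² + (∂f/∂d_i · δd_i)²) = √(1.67 + 2.03) = 1.93 cm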